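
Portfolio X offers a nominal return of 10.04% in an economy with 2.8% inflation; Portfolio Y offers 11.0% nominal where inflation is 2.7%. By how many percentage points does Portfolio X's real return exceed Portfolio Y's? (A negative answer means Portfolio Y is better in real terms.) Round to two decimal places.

-1.04

Portfolio X real return: 1.1004/1.028 − 1 = 7.043%.
Portfolio Y real return: 1.110/1.027 − 1 = 8.082%.
Difference: 7.043 − 8.082 = -1.039 pp.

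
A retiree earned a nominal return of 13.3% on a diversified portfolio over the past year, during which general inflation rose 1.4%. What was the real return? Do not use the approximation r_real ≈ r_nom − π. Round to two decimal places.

11.74%

Real return via the Fisher equation: (1 + 13.3%)/(1 + 1.4%) − 1 = 1.133/1.014 − 1 ≈ 0.11736.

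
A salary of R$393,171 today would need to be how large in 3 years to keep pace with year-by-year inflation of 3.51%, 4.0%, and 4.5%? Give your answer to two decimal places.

R$442,296.41

Cumulative price-level factor: 1.0351 × 1.040 × 1.045 = 1.12494668.
The nominal amount required is R$393,171 scaled up by that factor.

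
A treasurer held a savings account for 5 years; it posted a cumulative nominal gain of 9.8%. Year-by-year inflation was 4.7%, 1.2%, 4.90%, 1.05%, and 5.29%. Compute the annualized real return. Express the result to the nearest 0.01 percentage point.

Cumulative inflation factor: 1.047 × 1.012 × 1.0490 × 1.0105 × 1.0529 ≈ 1.18257.
Nominal growth factor: 1.09800. Real growth factor = 1.09800 / 1.18257 ≈ 0.92849.
Annualized: 0.92849^(1/5) − 1 ≈ -0.01473.

-1.47%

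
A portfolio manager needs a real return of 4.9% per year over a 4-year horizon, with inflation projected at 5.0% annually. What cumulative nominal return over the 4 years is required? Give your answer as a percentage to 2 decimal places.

47.18%

Required annual nominal rate: (1+4.9%)(1+5.0%) − 1 = 10.145%.
Cumulative over 4 years: (1 + 0.10145)^4 − 1 ≈ 0.47184.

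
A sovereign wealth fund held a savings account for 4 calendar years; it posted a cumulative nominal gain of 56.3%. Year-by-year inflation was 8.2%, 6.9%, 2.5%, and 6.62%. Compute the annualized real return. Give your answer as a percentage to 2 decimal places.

5.45%

Cumulative inflation factor: 1.082 × 1.069 × 1.025 × 1.0662 ≈ 1.26406.
Nominal growth factor: 1.56300. Real growth factor = 1.56300 / 1.26406 ≈ 1.23649.
Annualized: 1.23649^(1/4) − 1 ≈ 0.05450.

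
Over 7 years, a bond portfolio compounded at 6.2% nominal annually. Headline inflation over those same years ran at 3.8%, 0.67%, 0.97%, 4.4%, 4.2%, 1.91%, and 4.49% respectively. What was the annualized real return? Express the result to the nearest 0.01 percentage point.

Cumulative inflation factor: 1.038 × 1.0067 × 1.0097 × 1.044 × 1.042 × 1.0191 × 1.0449 ≈ 1.22222.
Nominal growth factor: 1.52360. Real growth factor = 1.52360 / 1.22222 ≈ 1.24659.
Annualized: 1.24659^(1/7) − 1 ≈ 0.03199.

3.20%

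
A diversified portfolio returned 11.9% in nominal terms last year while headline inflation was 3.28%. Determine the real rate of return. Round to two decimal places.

Real return via the Fisher equation: (1 + 11.9%)/(1 + 3.28%) − 1 = 1.119/1.0328 − 1 ≈ 0.08346.

8.35%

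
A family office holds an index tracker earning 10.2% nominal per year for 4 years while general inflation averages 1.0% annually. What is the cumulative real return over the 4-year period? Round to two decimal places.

41.72%

The annual real rate is (1+10.2%)/(1+1.0%) − 1 = 9.1089%.
Compounded over 4 years: (1 + 0.091089)^4 − 1 ≈ 0.41723.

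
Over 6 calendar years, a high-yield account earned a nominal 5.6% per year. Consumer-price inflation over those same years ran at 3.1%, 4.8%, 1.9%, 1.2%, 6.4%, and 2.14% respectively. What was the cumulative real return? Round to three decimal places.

14.517%

Cumulative inflation factor: 1.031 × 1.048 × 1.019 × 1.012 × 1.064 × 1.0214 ≈ 1.21091.
Nominal growth factor: 1.38670. Real growth factor = 1.38670 / 1.21091 ≈ 1.14517.
Total real return ≈ 14.5174%.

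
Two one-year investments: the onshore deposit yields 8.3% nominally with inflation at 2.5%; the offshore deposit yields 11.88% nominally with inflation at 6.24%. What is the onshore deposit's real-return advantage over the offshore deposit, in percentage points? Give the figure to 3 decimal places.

The onshore deposit real return: 1.083/1.025 − 1 = 5.6585%.
The offshore deposit real return: 1.1188/1.0624 − 1 = 5.3087%.
Difference: 5.6585 − 5.3087 = 0.3498 pp.

0.350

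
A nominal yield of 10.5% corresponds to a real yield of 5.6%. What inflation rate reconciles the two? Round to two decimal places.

4.64%

From (1+r_nom) = (1+r_real)(1+π), we get 1+π = (1 + 10.5%)/(1 + 5.6%) = 1.105/1.056 ≈ 1.04640.
So π ≈ 4.6402%.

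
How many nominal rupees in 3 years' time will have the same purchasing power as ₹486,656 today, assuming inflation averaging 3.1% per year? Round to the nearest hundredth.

Cumulative price-level factor: (1+3.1%)^3 = 1.095912791.
The nominal amount required is ₹486,656 scaled up by that factor.

₹533,332.54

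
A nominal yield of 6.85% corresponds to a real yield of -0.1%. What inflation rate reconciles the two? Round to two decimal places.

From (1+r_nom) = (1+r_real)(1+π), we get 1+π = (1 + 6.85%)/(1 − 0.1%) = 1.0685/0.999 ≈ 1.06957.
So π ≈ 6.9570%.

6.96%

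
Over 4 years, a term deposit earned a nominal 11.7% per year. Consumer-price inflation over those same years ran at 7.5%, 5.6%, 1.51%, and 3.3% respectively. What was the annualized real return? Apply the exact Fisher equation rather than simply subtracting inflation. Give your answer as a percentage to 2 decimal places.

Cumulative inflation factor: 1.075 × 1.056 × 1.0151 × 1.033 ≈ 1.19037.
Nominal growth factor: 1.55673. Real growth factor = 1.55673 / 1.19037 ≈ 1.30777.
Annualized: 1.30777^(1/4) − 1 ≈ 0.06938.

6.94%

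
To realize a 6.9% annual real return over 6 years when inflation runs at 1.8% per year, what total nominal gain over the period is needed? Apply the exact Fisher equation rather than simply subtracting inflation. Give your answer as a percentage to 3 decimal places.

66.094%

Required annual nominal rate: (1+6.9%)(1+1.8%) − 1 = 8.8242%.
Cumulative over 6 years: (1 + 0.088242)^6 − 1 ≈ 0.66094.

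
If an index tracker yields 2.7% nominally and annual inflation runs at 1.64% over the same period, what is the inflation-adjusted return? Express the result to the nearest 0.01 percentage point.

1.04%

Real return via the Fisher equation: (1 + 2.7%)/(1 + 1.64%) − 1 = 1.027/1.0164 − 1 ≈ 0.01043.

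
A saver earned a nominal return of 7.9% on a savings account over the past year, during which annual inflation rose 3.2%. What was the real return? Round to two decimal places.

4.55%

Real return via the Fisher equation: (1 + 7.9%)/(1 + 3.2%) − 1 = 1.079/1.032 − 1 ≈ 0.04554.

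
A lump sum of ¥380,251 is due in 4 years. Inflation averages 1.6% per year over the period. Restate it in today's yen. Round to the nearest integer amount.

Price-level factor over 4 years: (1 + 1.6%)^4 ≈ 1.0655524495.
Purchasing power today: ¥380,251 divided by that factor.

¥356,858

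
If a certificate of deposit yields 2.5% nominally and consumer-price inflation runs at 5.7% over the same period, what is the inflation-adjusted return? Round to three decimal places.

-3.027%

Real return via the Fisher equation: (1 + 2.5%)/(1 + 5.7%) − 1 = 1.025/1.057 − 1 ≈ -0.03027.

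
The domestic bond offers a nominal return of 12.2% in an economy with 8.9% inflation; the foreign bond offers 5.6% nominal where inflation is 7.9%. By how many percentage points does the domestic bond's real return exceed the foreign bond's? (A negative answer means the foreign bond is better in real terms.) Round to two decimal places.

5.16

The domestic bond real return: 1.122/1.089 − 1 = 3.030%.
The foreign bond real return: 1.056/1.079 − 1 = -2.132%.
Difference: 3.030 − (-2.132) = 5.162 pp.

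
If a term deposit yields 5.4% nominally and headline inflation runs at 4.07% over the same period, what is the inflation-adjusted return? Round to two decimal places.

1.28%

Real return via the Fisher equation: (1 + 5.4%)/(1 + 4.07%) − 1 = 1.054/1.0407 − 1 ≈ 0.01278.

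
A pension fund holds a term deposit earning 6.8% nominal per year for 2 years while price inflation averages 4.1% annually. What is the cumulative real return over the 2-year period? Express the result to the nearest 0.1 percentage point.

5.3%

The annual real rate is (1+6.8%)/(1+4.1%) − 1 = 2.5937%.
Compounded over 2 years: (1 + 0.025937)^2 − 1 ≈ 0.05255.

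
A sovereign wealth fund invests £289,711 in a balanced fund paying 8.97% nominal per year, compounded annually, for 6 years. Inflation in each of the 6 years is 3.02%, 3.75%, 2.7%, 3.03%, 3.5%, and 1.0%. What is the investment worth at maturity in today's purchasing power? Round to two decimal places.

Nominal value at maturity: £289,711 × (1 + 8.97%)^6 ≈ £485,072.54.
Price-level factor over 6 years: 1.0302 × 1.0375 × 1.027 × 1.0303 × 1.035 × 1.010 ≈ 1.1822396426.
The maturity value deflated by that factor is the answer in today's purchasing power.

£410,299.67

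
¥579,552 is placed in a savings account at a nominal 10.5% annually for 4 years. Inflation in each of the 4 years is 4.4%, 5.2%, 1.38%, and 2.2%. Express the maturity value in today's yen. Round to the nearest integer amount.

¥759,315

Nominal value at maturity: ¥579,552 × (1 + 10.5%)^4 ≈ ¥864,055.
Price-level factor over 4 years: 1.044 × 1.052 × 1.0138 × 1.022 ≈ 1.1379401506.
Dividing the nominal maturity value by the price-level factor gives the value in today's money.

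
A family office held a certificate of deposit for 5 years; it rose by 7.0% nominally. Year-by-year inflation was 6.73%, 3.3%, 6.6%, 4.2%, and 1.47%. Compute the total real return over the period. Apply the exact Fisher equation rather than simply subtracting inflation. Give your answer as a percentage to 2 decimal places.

Cumulative inflation factor: 1.0673 × 1.033 × 1.066 × 1.042 × 1.0147 ≈ 1.24265.
Nominal growth factor: 1.07000. Real growth factor = 1.07000 / 1.24265 ≈ 0.86106.
Total real return ≈ -13.8938%.

-13.89%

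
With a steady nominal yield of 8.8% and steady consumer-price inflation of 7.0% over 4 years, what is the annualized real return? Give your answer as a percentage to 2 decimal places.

1.68%

With constant rates the annual real return is the same each year: (1+8.8%)/(1+7.0%) − 1 = 0.01682.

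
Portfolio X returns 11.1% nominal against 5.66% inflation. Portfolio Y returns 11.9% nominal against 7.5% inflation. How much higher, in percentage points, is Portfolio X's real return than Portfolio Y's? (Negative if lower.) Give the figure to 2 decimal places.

Portfolio X real return: 1.111/1.0566 − 1 = 5.149%.
Portfolio Y real return: 1.119/1.075 − 1 = 4.093%.
Difference: 5.149 − 4.093 = 1.056 pp.

1.06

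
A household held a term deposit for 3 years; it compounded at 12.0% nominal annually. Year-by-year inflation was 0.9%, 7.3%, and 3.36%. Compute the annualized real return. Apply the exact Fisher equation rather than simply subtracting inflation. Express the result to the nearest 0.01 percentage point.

Cumulative inflation factor: 1.009 × 1.073 × 1.0336 ≈ 1.11903.
Nominal growth factor: 1.40493. Real growth factor = 1.40493 / 1.11903 ≈ 1.25548.
Annualized: 1.25548^(1/3) − 1 ≈ 0.07879.

7.88%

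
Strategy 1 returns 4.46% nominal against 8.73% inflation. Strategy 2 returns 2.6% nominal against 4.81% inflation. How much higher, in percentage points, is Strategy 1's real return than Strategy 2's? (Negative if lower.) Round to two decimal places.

Strategy 1 real return: 1.0446/1.0873 − 1 = -3.927%.
Strategy 2 real return: 1.026/1.0481 − 1 = -2.109%.
Difference: -3.927 − (-2.109) = -1.818 pp.

-1.82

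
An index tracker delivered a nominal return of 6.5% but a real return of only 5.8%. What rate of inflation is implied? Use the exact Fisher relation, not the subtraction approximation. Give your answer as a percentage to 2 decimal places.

0.66%

From (1+r_nom) = (1+r_real)(1+π), we get 1+π = (1 + 6.5%)/(1 + 5.8%) = 1.065/1.058 ≈ 1.00662.
So π ≈ 0.6616%.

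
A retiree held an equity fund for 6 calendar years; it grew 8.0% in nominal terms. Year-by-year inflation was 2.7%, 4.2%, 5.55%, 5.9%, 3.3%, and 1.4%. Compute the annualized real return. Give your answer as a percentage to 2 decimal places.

Cumulative inflation factor: 1.027 × 1.042 × 1.0555 × 1.059 × 1.033 × 1.014 ≈ 1.25294.
Nominal growth factor: 1.08000. Real growth factor = 1.08000 / 1.25294 ≈ 0.86197.
Annualized: 0.86197^(1/6) − 1 ≈ -0.02445.

-2.45%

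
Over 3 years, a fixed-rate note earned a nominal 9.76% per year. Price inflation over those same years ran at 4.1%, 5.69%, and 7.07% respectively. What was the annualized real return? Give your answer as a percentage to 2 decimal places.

Cumulative inflation factor: 1.041 × 1.0569 × 1.0707 ≈ 1.17802.
Nominal growth factor: 1.32231. Real growth factor = 1.32231 / 1.17802 ≈ 1.12248.
Annualized: 1.12248^(1/3) − 1 ≈ 0.03927.

3.93%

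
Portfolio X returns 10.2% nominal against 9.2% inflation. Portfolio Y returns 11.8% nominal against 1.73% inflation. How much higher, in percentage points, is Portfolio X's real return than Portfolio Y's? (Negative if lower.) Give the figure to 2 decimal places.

Portfolio X real return: 1.102/1.092 − 1 = 0.916%.
Portfolio Y real return: 1.118/1.0173 − 1 = 9.899%.
Difference: 0.916 − 9.899 = -8.983 pp.

-8.98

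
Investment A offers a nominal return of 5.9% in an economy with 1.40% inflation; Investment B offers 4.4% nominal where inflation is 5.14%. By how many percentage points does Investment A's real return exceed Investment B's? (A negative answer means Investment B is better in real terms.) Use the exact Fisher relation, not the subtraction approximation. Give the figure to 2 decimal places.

5.14

Investment A real return: 1.059/1.0140 − 1 = 4.438%.
Investment B real return: 1.044/1.0514 − 1 = -0.704%.
Difference: 4.438 − (-0.704) = 5.142 pp.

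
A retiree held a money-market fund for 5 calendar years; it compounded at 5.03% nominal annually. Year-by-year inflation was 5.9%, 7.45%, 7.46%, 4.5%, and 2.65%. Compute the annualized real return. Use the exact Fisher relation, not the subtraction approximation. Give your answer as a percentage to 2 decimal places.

Cumulative inflation factor: 1.059 × 1.0745 × 1.0746 × 1.045 × 1.0265 ≈ 1.31167.
Nominal growth factor: 1.27811. Real growth factor = 1.27811 / 1.31167 ≈ 0.97441.
Annualized: 0.97441^(1/5) − 1 ≈ -0.00517.

-0.52%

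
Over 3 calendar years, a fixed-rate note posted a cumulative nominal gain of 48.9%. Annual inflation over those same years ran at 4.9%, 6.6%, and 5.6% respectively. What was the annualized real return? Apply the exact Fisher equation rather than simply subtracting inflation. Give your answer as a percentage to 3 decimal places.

8.035%

Cumulative inflation factor: 1.049 × 1.066 × 1.056 ≈ 1.18086.
Nominal growth factor: 1.48900. Real growth factor = 1.48900 / 1.18086 ≈ 1.26095.
Annualized: 1.26095^(1/3) − 1 ≈ 0.08035.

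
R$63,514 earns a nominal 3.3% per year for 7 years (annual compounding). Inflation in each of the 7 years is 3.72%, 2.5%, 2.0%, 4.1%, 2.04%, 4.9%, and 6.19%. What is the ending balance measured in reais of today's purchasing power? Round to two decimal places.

Nominal value at maturity: R$63,514 × (1 + 3.3%)^7 ≈ R$79,720.81.
Price-level factor over 7 years: 1.0372 × 1.025 × 1.020 × 1.041 × 1.0204 × 1.049 × 1.0619 ≈ 1.2831186980.
The maturity value deflated by that factor is the answer in today's purchasing power.

R$62,130.50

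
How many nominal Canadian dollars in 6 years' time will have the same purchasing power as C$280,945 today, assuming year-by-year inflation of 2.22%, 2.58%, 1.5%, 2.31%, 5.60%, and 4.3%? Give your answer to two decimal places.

C$336,939.74

Cumulative price-level factor: 1.0222 × 1.0258 × 1.015 × 1.0231 × 1.0560 × 1.043 ≈ 1.1993085364.
The nominal amount required is C$280,945 scaled up by that factor.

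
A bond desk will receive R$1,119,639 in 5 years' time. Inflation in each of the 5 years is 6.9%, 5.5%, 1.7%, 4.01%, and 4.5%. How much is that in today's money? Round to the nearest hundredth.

Price-level factor over 5 years: 1.069 × 1.055 × 1.017 × 1.0401 × 1.045 ≈ 1.2466441534.
Purchasing power today: R$1,119,639 divided by that factor.

R$898,122.37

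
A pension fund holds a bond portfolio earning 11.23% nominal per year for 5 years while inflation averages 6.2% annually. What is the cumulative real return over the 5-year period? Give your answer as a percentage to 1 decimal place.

26.0%

The annual real rate is (1+11.23%)/(1+6.2%) − 1 = 4.7363%.
Compounded over 5 years: (1 + 0.047363)^5 − 1 ≈ 0.26034.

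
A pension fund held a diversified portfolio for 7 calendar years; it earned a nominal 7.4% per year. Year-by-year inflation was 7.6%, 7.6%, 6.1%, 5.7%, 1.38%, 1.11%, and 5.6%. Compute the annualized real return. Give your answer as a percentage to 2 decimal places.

Cumulative inflation factor: 1.076 × 1.076 × 1.061 × 1.057 × 1.0138 × 1.0111 × 1.056 ≈ 1.40548.
Nominal growth factor: 1.64828. Real growth factor = 1.64828 / 1.40548 ≈ 1.17275.
Annualized: 1.17275^(1/7) − 1 ≈ 0.02303.

2.30%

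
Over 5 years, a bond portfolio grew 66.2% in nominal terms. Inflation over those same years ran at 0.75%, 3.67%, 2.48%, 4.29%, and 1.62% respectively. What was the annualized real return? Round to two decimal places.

Cumulative inflation factor: 1.0075 × 1.0367 × 1.0248 × 1.0429 × 1.0162 ≈ 1.13438.
Nominal growth factor: 1.66200. Real growth factor = 1.66200 / 1.13438 ≈ 1.46512.
Annualized: 1.46512^(1/5) − 1 ≈ 0.07938.

7.94%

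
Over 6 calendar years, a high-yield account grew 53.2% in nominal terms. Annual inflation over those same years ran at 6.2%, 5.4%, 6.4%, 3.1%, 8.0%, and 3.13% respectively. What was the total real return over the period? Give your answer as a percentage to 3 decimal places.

12.017%

Cumulative inflation factor: 1.062 × 1.054 × 1.064 × 1.031 × 1.080 × 1.0313 ≈ 1.36765.
Nominal growth factor: 1.53200. Real growth factor = 1.53200 / 1.36765 ≈ 1.12017.
Total real return ≈ 12.0172%.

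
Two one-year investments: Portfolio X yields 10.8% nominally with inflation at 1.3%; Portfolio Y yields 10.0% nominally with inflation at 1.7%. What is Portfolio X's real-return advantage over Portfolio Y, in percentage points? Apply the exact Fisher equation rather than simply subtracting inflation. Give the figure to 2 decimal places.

Portfolio X real return: 1.108/1.013 − 1 = 9.378%.
Portfolio Y real return: 1.100/1.017 − 1 = 8.161%.
Difference: 9.378 − 8.161 = 1.217 pp.

1.22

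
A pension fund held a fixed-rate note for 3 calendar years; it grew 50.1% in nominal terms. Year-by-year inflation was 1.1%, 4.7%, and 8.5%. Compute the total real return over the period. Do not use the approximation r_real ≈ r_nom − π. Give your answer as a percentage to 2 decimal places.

Cumulative inflation factor: 1.011 × 1.047 × 1.085 ≈ 1.14849.
Nominal growth factor: 1.50100. Real growth factor = 1.50100 / 1.14849 ≈ 1.30693.
Total real return ≈ 30.6932%.

30.69%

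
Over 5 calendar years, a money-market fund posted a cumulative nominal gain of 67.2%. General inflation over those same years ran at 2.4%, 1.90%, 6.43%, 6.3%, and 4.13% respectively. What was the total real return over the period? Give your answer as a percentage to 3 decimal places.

36.016%

Cumulative inflation factor: 1.024 × 1.0190 × 1.0643 × 1.063 × 1.0413 ≈ 1.22927.
Nominal growth factor: 1.67200. Real growth factor = 1.67200 / 1.22927 ≈ 1.36016.
Total real return ≈ 36.0157%.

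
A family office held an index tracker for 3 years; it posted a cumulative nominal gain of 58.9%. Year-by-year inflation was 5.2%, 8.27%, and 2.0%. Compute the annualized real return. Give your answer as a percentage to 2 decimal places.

11.00%

Cumulative inflation factor: 1.052 × 1.0827 × 1.020 ≈ 1.16178.
Nominal growth factor: 1.58900. Real growth factor = 1.58900 / 1.16178 ≈ 1.36773.
Annualized: 1.36773^(1/3) − 1 ≈ 0.11003.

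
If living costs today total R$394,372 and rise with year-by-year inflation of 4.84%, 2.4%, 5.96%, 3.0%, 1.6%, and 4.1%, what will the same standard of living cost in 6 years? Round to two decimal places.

R$488,716.11

Cumulative price-level factor: 1.0484 × 1.024 × 1.0596 × 1.030 × 1.016 × 1.041 ≈ 1.2392261826.
Multiplying R$394,372 by the price-level factor gives the future nominal sum.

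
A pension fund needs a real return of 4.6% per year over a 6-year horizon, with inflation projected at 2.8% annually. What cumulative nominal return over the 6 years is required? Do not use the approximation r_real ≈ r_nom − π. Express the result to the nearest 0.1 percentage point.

Required annual nominal rate: (1+4.6%)(1+2.8%) − 1 = 7.5288%.
Cumulative over 6 years: (1 + 0.075288)^6 − 1 ≈ 0.54578.

54.6%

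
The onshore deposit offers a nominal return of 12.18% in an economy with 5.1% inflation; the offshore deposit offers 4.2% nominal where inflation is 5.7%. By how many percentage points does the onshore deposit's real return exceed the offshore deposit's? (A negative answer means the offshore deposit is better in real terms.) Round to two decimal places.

The onshore deposit real return: 1.1218/1.051 − 1 = 6.736%.
The offshore deposit real return: 1.042/1.057 − 1 = -1.419%.
Difference: 6.736 − (-1.419) = 8.155 pp.

8.16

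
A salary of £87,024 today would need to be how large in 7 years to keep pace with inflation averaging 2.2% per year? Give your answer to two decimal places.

£101,343.36

Cumulative price-level factor: (1+2.2%)^7 ≈ 1.1645449880.
The nominal amount required is £87,024 scaled up by that factor.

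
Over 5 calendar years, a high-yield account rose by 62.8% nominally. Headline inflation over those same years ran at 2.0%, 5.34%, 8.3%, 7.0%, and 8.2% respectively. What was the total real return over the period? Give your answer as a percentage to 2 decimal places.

20.84%

Cumulative inflation factor: 1.020 × 1.0534 × 1.083 × 1.070 × 1.082 ≈ 1.34720.
Nominal growth factor: 1.62800. Real growth factor = 1.62800 / 1.34720 ≈ 1.20843.
Total real return ≈ 20.8430%.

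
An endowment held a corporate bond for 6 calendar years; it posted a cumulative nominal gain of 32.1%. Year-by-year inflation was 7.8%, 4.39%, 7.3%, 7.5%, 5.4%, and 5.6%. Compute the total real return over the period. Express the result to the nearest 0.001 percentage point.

-8.565%

Cumulative inflation factor: 1.078 × 1.0439 × 1.073 × 1.075 × 1.054 × 1.056 ≈ 1.44474.
Nominal growth factor: 1.32100. Real growth factor = 1.32100 / 1.44474 ≈ 0.91435.
Total real return ≈ -8.5650%.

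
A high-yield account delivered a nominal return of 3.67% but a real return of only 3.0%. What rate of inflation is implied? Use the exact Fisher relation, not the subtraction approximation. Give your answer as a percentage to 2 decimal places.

From (1+r_nom) = (1+r_real)(1+π), we get 1+π = (1 + 3.67%)/(1 + 3.0%) = 1.0367/1.030 ≈ 1.00650.
So π ≈ 0.6505%.

0.65%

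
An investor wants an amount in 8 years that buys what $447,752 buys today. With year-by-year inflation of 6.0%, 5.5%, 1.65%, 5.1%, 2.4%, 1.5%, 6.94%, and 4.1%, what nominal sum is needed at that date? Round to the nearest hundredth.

Cumulative price-level factor: 1.060 × 1.055 × 1.0165 × 1.051 × 1.024 × 1.015 × 1.0694 × 1.041 ≈ 1.3823732843.
Multiplying $447,752 by the price-level factor gives the future nominal sum.

$618,960.40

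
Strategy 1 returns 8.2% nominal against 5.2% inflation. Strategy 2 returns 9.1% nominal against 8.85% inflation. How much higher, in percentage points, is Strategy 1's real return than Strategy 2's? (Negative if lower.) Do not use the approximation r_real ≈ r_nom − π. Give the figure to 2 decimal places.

2.62

Strategy 1 real return: 1.082/1.052 − 1 = 2.852%.
Strategy 2 real return: 1.091/1.0885 − 1 = 0.230%.
Difference: 2.852 − 0.230 = 2.622 pp.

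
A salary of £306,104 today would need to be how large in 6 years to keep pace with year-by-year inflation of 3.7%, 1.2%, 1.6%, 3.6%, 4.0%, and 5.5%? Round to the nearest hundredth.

Cumulative price-level factor: 1.037 × 1.012 × 1.016 × 1.036 × 1.040 × 1.055 ≈ 1.2119885897.
The nominal amount required is £306,104 scaled up by that factor.

£370,994.56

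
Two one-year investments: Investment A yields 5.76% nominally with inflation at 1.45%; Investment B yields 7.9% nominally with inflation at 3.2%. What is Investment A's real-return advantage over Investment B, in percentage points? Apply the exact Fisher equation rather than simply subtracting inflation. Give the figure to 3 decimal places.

Investment A real return: 1.0576/1.0145 − 1 = 4.2484%.
Investment B real return: 1.079/1.032 − 1 = 4.5543%.
Difference: 4.2484 − 4.5543 = -0.3059 pp.

-0.306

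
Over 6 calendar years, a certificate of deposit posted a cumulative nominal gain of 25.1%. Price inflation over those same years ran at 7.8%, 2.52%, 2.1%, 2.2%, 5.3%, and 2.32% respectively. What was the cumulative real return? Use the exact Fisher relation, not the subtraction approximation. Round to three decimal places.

Cumulative inflation factor: 1.078 × 1.0252 × 1.021 × 1.022 × 1.053 × 1.0232 ≈ 1.24249.
Nominal growth factor: 1.25100. Real growth factor = 1.25100 / 1.24249 ≈ 1.00685.
Total real return ≈ 0.6849%.

0.685%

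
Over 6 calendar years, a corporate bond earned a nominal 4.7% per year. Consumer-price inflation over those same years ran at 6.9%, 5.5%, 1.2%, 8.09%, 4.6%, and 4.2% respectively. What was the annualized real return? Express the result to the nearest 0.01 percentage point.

-0.34%

Cumulative inflation factor: 1.069 × 1.055 × 1.012 × 1.0809 × 1.046 × 1.042 ≈ 1.34461.
Nominal growth factor: 1.31729. Real growth factor = 1.31729 / 1.34461 ≈ 0.97968.
Annualized: 0.97968^(1/6) − 1 ≈ -0.00342.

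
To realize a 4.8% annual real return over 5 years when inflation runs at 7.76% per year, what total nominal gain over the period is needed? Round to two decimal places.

83.69%

Required annual nominal rate: (1+4.8%)(1+7.76%) − 1 = 12.93248%.
Cumulative over 5 years: (1 + 0.1293248)^5 − 1 ≈ 0.83694.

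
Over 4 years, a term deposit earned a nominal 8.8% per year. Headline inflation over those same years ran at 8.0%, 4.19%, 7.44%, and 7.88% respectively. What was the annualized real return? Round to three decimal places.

1.810%

Cumulative inflation factor: 1.080 × 1.0419 × 1.0744 × 1.0788 ≈ 1.30424.
Nominal growth factor: 1.40125. Real growth factor = 1.40125 / 1.30424 ≈ 1.07438.
Annualized: 1.07438^(1/4) − 1 ≈ 0.01810.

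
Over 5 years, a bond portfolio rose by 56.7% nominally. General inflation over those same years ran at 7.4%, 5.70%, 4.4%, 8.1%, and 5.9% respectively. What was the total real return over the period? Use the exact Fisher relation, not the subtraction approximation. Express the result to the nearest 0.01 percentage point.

15.50%

Cumulative inflation factor: 1.074 × 1.0570 × 1.044 × 1.081 × 1.059 ≈ 1.35675.
Nominal growth factor: 1.56700. Real growth factor = 1.56700 / 1.35675 ≈ 1.15496.
Total real return ≈ 15.4962%.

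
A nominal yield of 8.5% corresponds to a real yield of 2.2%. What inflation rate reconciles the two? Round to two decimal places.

6.16%

From (1+r_nom) = (1+r_real)(1+π), we get 1+π = (1 + 8.5%)/(1 + 2.2%) = 1.085/1.022 ≈ 1.06164.
So π ≈ 6.1644%.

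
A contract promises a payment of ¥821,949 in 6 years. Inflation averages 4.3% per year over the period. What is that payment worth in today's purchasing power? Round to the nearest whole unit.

Price-level factor over 6 years: (1 + 4.3%)^6 ≈ 1.2873773104.
Purchasing power today: ¥821,949 divided by that factor.

¥638,468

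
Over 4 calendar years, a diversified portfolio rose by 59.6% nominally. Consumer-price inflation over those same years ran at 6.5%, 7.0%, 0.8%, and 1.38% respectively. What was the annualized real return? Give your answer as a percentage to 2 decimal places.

8.20%

Cumulative inflation factor: 1.065 × 1.070 × 1.008 × 1.0138 ≈ 1.16452.
Nominal growth factor: 1.59600. Real growth factor = 1.59600 / 1.16452 ≈ 1.37052.
Annualized: 1.37052^(1/4) − 1 ≈ 0.08199.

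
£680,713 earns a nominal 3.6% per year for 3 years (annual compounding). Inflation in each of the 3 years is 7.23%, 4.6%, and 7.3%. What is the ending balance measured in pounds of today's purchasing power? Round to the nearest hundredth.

Nominal value at maturity: £680,713 × (1 + 3.6%)^3 ≈ £756,908.38.
Price-level factor over 3 years: 1.0723 × 1.046 × 1.073 = 1.2035044834.
Dividing the nominal maturity value by the price-level factor gives the value in today's money.

£628,920.28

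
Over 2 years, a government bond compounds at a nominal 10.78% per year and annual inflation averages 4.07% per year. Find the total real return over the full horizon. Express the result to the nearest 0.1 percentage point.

13.3%

The annual real rate is (1+10.78%)/(1+4.07%) − 1 = 6.4476%.
Compounded over 2 years: (1 + 0.064476)^2 − 1 ≈ 0.13311.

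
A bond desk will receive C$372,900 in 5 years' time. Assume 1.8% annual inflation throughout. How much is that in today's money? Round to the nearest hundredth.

Price-level factor over 5 years: (1 + 1.8%)^5 ≈ 1.0932988468.
Purchasing power today: C$372,900 divided by that factor.

C$341,077.83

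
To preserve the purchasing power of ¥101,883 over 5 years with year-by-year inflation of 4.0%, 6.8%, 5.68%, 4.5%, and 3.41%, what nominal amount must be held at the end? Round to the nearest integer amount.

Cumulative price-level factor: 1.040 × 1.068 × 1.0568 × 1.045 × 1.0341 ≈ 1.2684583894.
The nominal amount required is ¥101,883 scaled up by that factor.

¥129,234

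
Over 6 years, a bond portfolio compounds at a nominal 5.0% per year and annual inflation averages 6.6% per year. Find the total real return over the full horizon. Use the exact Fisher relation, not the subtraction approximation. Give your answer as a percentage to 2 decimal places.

The annual real rate is (1+5.0%)/(1+6.6%) − 1 = -1.5009%.
Compounded over 6 years: (1 + -0.015009)^6 − 1 ≈ -0.08674.

-8.67%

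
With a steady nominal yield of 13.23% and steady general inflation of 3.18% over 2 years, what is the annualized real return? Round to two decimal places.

9.74%

With constant rates the annual real return is the same each year: (1+13.23%)/(1+3.18%) − 1 = 0.09740.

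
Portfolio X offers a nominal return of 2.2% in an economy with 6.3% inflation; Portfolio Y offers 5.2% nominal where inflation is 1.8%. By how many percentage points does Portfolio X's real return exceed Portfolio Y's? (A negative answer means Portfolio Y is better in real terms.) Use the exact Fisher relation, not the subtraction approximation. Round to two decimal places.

-7.20

Portfolio X real return: 1.022/1.063 − 1 = -3.857%.
Portfolio Y real return: 1.052/1.018 − 1 = 3.340%.
Difference: -3.857 − 3.340 = -7.197 pp.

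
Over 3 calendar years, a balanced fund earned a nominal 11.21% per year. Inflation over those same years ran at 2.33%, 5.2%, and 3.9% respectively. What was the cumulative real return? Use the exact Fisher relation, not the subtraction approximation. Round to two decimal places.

22.97%

Cumulative inflation factor: 1.0233 × 1.052 × 1.039 ≈ 1.11850.
Nominal growth factor: 1.37541. Real growth factor = 1.37541 / 1.11850 ≈ 1.22969.
Total real return ≈ 22.9695%.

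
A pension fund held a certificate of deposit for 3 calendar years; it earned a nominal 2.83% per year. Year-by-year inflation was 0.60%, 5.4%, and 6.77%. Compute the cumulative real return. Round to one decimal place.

-4.0%

Cumulative inflation factor: 1.0060 × 1.054 × 1.0677 ≈ 1.13211.
Nominal growth factor: 1.08733. Real growth factor = 1.08733 / 1.13211 ≈ 0.96044.
Total real return ≈ -3.9557%.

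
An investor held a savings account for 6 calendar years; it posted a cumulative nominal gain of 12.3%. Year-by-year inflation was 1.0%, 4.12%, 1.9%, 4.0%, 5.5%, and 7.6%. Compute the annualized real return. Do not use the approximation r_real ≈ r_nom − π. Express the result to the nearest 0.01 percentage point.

-1.97%

Cumulative inflation factor: 1.010 × 1.0412 × 1.019 × 1.040 × 1.055 × 1.076 ≈ 1.26511.
Nominal growth factor: 1.12300. Real growth factor = 1.12300 / 1.26511 ≈ 0.88767.
Annualized: 0.88767^(1/6) − 1 ≈ -0.01966.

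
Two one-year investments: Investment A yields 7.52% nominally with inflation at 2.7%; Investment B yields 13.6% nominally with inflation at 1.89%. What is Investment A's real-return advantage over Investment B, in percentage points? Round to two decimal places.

Investment A real return: 1.0752/1.027 − 1 = 4.693%.
Investment B real return: 1.136/1.0189 − 1 = 11.493%.
Difference: 4.693 − 11.493 = -6.800 pp.

-6.80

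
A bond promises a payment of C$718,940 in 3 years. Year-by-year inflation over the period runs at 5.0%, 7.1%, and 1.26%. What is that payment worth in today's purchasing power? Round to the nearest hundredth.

Price-level factor over 3 years: 1.050 × 1.071 × 1.0126 = 1.13871933.
Purchasing power today: C$718,940 divided by that factor.

C$631,358.39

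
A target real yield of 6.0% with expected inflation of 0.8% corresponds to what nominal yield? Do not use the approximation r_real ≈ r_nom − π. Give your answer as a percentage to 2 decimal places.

By the Fisher equation, 1 + r_nom = (1 + 6.0%)(1 + 0.8%) = 1.060 × 1.008 = 1.06848.
So r_nom = 6.848%.

6.85%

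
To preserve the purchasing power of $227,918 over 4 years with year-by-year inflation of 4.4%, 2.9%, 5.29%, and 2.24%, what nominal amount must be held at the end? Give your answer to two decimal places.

$263,573.94

Cumulative price-level factor: 1.044 × 1.029 × 1.0529 × 1.0224 ≈ 1.1564419569.
Multiplying $227,918 by the price-level factor gives the future nominal sum.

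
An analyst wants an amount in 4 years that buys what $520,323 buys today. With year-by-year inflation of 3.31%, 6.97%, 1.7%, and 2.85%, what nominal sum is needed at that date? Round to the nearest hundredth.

Cumulative price-level factor: 1.0331 × 1.0697 × 1.017 × 1.0285 ≈ 1.1559248661.
Multiplying $520,323 by the price-level factor gives the future nominal sum.

$601,454.29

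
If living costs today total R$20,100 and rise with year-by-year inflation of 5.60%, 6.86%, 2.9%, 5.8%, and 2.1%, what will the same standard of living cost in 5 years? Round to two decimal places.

Cumulative price-level factor: 1.0560 × 1.0686 × 1.029 × 1.058 × 1.021 ≈ 1.2543128532.
Multiplying R$20,100 by the price-level factor gives the future nominal sum.

R$25,211.69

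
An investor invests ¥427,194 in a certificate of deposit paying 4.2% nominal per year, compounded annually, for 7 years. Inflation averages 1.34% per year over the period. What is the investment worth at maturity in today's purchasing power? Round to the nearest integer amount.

¥519,078

Nominal value at maturity: ¥427,194 × (1 + 4.2%)^7 ≈ ¥569,769.
Price-level factor over 7 years: (1 + 1.34%)^7 ≈ 1.0976561112.
The maturity value deflated by that factor is the answer in today's purchasing power.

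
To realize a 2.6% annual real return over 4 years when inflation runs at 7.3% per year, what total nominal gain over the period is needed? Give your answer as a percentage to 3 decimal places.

46.889%

Required annual nominal rate: (1+2.6%)(1+7.3%) − 1 = 10.0898%.
Cumulative over 4 years: (1 + 0.100898)^4 − 1 ≈ 0.46889.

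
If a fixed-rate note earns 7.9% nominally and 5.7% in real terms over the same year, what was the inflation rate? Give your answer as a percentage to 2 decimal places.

From (1+r_nom) = (1+r_real)(1+π), we get 1+π = (1 + 7.9%)/(1 + 5.7%) = 1.079/1.057 ≈ 1.02081.
So π ≈ 2.0814%.

2.08%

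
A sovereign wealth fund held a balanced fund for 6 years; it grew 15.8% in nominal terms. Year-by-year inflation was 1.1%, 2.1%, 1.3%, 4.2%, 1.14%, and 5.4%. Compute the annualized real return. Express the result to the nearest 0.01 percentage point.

-0.05%

Cumulative inflation factor: 1.011 × 1.021 × 1.013 × 1.042 × 1.0114 × 1.054 ≈ 1.16150.
Nominal growth factor: 1.15800. Real growth factor = 1.15800 / 1.16150 ≈ 0.99699.
Annualized: 0.99699^(1/6) − 1 ≈ -0.00050.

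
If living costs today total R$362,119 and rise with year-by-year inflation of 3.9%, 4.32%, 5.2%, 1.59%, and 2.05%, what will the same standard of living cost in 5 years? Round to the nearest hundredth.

R$428,069.36

Cumulative price-level factor: 1.039 × 1.0432 × 1.052 × 1.0159 × 1.0205 ≈ 1.1821234569.
The nominal amount required is R$362,119 scaled up by that factor.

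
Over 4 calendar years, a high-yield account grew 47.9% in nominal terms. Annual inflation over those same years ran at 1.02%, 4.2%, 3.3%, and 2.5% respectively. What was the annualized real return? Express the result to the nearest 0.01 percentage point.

7.33%

Cumulative inflation factor: 1.0102 × 1.042 × 1.033 × 1.025 ≈ 1.11455.
Nominal growth factor: 1.47900. Real growth factor = 1.47900 / 1.11455 ≈ 1.32699.
Annualized: 1.32699^(1/4) − 1 ≈ 0.07329.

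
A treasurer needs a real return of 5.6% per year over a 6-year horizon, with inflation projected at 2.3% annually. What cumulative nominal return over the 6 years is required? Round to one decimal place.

58.9%

Required annual nominal rate: (1+5.6%)(1+2.3%) − 1 = 8.0288%.
Cumulative over 6 years: (1 + 0.080288)^6 − 1 ≈ 0.58942.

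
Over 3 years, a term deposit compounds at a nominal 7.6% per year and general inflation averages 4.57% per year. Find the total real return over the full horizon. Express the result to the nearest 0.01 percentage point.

The annual real rate is (1+7.6%)/(1+4.57%) − 1 = 2.8976%.
Compounded over 3 years: (1 + 0.028976)^3 − 1 ≈ 0.08947.

8.95%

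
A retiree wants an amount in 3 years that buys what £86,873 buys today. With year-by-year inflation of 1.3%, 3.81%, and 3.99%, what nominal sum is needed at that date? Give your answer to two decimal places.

Cumulative price-level factor: 1.013 × 1.0381 × 1.0399 ≈ 1.0935539525.
The nominal amount required is £86,873 scaled up by that factor.

£95,000.31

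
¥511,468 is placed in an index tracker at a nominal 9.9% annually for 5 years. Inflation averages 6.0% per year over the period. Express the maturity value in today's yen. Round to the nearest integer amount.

Nominal value at maturity: ¥511,468 × (1 + 9.9%)^5 ≈ ¥819,987.
Price-level factor over 5 years: (1 + 6.0%)^5 = 1.3382255776.
The maturity value deflated by that factor is the answer in today's purchasing power.

¥612,742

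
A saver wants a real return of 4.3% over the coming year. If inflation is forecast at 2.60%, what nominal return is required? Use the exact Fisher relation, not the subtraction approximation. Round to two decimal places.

7.01%

By the Fisher equation, 1 + r_nom = (1 + 4.3%)(1 + 2.60%) = 1.043 × 1.0260 = 1.070118.
So r_nom = 7.0118%.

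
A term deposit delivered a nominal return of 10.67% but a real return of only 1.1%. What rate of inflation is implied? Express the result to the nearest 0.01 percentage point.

9.47%

From (1+r_nom) = (1+r_real)(1+π), we get 1+π = (1 + 10.67%)/(1 + 1.1%) = 1.1067/1.011 ≈ 1.09466.
So π ≈ 9.4659%.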